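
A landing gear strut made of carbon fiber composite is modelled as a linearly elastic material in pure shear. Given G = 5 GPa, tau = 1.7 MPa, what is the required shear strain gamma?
Model: a linearly elastic material in pure shear, so tau = G·gamma.
Solve for gamma: gamma = tau / G.
Convert to SI units:
  G = 5 GPa = 5 × 10⁹ Pa
  tau = 1.7 MPa = 1.7 × 10⁶ Pa
Substitute:
  gamma = (1.7 × 10⁶) / (5 × 10⁹)
  gamma = 0.00034
Final answer: gamma = 0.00034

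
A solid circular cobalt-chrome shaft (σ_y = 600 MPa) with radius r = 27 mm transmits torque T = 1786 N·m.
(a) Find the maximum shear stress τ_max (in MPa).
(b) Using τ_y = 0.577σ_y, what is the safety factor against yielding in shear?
(a) For a solid circular shaft, τ_max = T·r/J with J = π·r^4/2, i.e. τ_max = 2·T / (π·r^3). Convert r = 27 mm = 0.027 m.
  τ_max = (2 × 1786) / (π × 0.027^3) = 5.777 × 10⁷ Pa = 57.77 MPa
(b) τ_y = 0.577 × 600 = 346.2 MPa
  SF = τ_y/τ_max = 346.2 / 57.77 = 5.993
Final answer: (a) τ_max = 57.77 MPa, (b) SF = 5.993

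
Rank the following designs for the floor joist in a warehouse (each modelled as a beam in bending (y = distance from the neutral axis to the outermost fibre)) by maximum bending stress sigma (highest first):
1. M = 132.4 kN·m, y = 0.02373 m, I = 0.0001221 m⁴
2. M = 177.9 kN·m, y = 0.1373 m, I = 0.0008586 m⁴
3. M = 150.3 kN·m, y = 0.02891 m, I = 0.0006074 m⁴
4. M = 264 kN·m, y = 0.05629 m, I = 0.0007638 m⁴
Model: a beam in bending (y = distance from the neutral axis to the outermost fibre), so sigma = (M·y) / I (SI units).
  Case 1: sigma = (132400 × 0.02373) / 0.0001221 = 2.573 × 10⁷ Pa = 25.73 MPa
  Case 2: sigma = (177900 × 0.1373) / 0.0008586 = 2.845 × 10⁷ Pa = 28.45 MPa
  Case 3: sigma = (150300 × 0.02891) / 0.0006074 = 7.154 × 10⁶ Pa = 7.154 MPa
  Case 4: sigma = (264000 × 0.05629) / 0.0007638 = 1.946 × 10⁷ Pa = 19.46 MPa
Ordering: 28.45 MPa (case 2) > 25.73 MPa (case 1) > 19.46 MPa (case 4) > 7.154 MPa (case 3)
Final answer: 2, 1, 4, 3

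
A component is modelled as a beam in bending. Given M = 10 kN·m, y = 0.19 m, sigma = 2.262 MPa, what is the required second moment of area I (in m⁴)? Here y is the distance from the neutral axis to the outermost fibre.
Model: a beam in bending, so sigma = (M·y) / I.
Solve for I: I = (M·y) / sigma.
Convert to SI units:
  M = 10 kN·m = 10000 N·m
  sigma = 2.262 MPa = 2.262 × 10⁶ Pa
Substitute:
  I = (10000 × 0.19) / (2.262 × 10⁶)
  I = 0.00084 m⁴
Final answer: I = 0.00084 m⁴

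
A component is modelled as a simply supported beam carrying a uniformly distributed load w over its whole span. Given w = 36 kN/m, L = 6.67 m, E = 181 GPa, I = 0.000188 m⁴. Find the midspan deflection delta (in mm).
Model: a simply supported beam carrying a uniformly distributed load w over its whole span, so delta = (5·w·L^4) / (384·E·I).
Convert to SI units:
  w = 36 kN/m = 36000 N/m
  E = 181 GPa = 1.81 × 10¹¹ Pa
Substitute:
  delta = (5 × 36000 × 6.67^4) / (384 × (1.81 × 10¹¹) × 0.000188)
  delta = 0.02727 m
Convert: delta = 0.02727 m = 27.27 mm
Final answer: delta = 27.27 mm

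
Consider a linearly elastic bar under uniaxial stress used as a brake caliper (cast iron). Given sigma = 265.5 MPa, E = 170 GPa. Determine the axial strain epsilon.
Model: a linearly elastic bar under uniaxial stress, so epsilon = sigma / E.
Convert to SI units:
  sigma = 265.5 MPa = 2.655 × 10⁸ Pa
  E = 170 GPa = 1.7 × 10¹¹ Pa
Substitute:
  epsilon = (2.655 × 10⁸) / (1.7 × 10¹¹)
  epsilon = 0.001562
Final answer: epsilon = 0.001562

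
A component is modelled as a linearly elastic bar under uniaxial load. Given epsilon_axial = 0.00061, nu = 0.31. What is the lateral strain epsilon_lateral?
Model: a linearly elastic bar under uniaxial load, so epsilon_lateral = -nu·epsilon_axial.
Substitute:
  epsilon_lateral = -(0.31 × 0.00061)
  epsilon_lateral = -0.0001891
Final answer: epsilon_lateral = -0.0001891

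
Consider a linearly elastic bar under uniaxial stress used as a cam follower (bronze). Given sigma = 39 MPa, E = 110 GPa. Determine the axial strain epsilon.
Model: a linearly elastic bar under uniaxial stress, so epsilon = sigma / E.
Convert to SI units:
  sigma = 39 MPa = 3.9 × 10⁷ Pa
  E = 110 GPa = 1.1 × 10¹¹ Pa
Substitute:
  epsilon = (3.9 × 10⁷) / (1.1 × 10¹¹)
  epsilon = 0.0003545
Final answer: epsilon = 0.0003545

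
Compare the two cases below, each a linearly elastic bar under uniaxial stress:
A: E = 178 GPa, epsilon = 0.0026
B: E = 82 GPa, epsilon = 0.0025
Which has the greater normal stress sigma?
Model: a linearly elastic bar under uniaxial stress, so sigma = E·epsilon (SI units).
  A: sigma = (1.78 × 10¹¹) × 0.0026 = 4.628 × 10⁸ Pa = 462.8 MPa
  B: sigma = (8.2 × 10¹⁰) × 0.0025 = 2.05 × 10⁸ Pa = 205 MPa
462.8 MPa > 205 MPa, so A is larger.
Final answer: A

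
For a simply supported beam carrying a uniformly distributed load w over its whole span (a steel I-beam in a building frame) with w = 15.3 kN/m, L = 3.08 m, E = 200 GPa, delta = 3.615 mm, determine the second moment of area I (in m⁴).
Model: a simply supported beam carrying a uniformly distributed load w over its whole span, so delta = (5·w·L^4) / (384·E·I).
Solve for I: I = (5·w·L^4) / (384·delta·E).
Convert to SI units:
  w = 15.3 kN/m = 15300 N/m
  E = 200 GPa = 2 × 10¹¹ Pa
  delta = 3.615 mm = 0.003615 m
Substitute:
  I = (5 × 15300 × 3.08^4) / (384 × 0.003615 × (2 × 10¹¹))
  I = 2.48 × 10⁻⁵ m⁴
Final answer: I = 2.48 × 10⁻⁵ m⁴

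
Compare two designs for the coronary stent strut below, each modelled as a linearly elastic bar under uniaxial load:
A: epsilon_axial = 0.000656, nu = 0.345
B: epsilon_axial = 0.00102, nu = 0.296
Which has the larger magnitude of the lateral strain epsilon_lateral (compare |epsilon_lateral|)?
Model: a linearly elastic bar under uniaxial load, so epsilon_lateral = -nu·epsilon_axial (SI units).
  A: epsilon_lateral = -(0.345 × 0.000656) = -0.0002263
  B: epsilon_lateral = -(0.296 × 0.00102) = -0.0003019
|epsilon_lateral|: A = 0.0002263, B = 0.0003019, so B is larger in magnitude.
Final answer: B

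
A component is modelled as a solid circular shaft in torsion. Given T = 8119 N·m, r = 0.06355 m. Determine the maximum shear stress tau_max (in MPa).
Model: a solid circular shaft in torsion, so tau_max = (2·T) / (π·r^3).
Substitute:
  tau_max = (2 × 8119) / (π × 0.06355^3)
  tau_max = 2.014 × 10⁷ Pa
Convert: tau_max = 2.014 × 10⁷ Pa = 20.14 MPa
Final answer: tau_max = 20.14 MPa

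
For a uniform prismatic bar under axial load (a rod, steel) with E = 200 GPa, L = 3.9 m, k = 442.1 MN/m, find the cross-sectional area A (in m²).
Model: a uniform prismatic bar under axial load, so k = (A·E) / L.
Solve for A: A = (k·L) / E.
Convert to SI units:
  E = 200 GPa = 2 × 10¹¹ Pa
  k = 442.1 MN/m = 4.421 × 10⁸ N/m
Substitute:
  A = ((4.421 × 10⁸) × 3.9) / (2 × 10¹¹)
  A = 0.008621 m²
Final answer: A = 0.008621 m²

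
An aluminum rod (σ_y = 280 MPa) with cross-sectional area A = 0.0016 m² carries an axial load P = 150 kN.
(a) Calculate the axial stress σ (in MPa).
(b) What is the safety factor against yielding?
(a) Axial stress σ = P/A. Convert P = 150 kN = 150000 N.
  σ = 150000 / 0.0016 = 9.375 × 10⁷ Pa = 93.75 MPa
(b) Safety factor SF = σ_y/σ = 280 / 93.75 = 2.987
Final answer: (a) σ = 93.75 MPa, (b) SF = 2.987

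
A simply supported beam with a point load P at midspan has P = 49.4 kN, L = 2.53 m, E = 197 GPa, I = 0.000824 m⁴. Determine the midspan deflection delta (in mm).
Model: a simply supported beam with a point load P at midspan, so delta = (P·L^3) / (48·E·I).
Convert to SI units:
  P = 49.4 kN = 49400 N
  E = 197 GPa = 1.97 × 10¹¹ Pa
Substitute:
  delta = (49400 × 2.53^3) / (48 × (1.97 × 10¹¹) × 0.000824)
  delta = 0.0001027 m
Convert: delta = 0.0001027 m = 0.1027 mm
Final answer: delta = 0.1027 mm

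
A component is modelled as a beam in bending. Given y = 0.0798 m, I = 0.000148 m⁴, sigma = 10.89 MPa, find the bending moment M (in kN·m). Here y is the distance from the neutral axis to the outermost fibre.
Model: a beam in bending, so sigma = (M·y) / I.
Solve for M: M = (sigma·I) / y.
Convert to SI units:
  sigma = 10.89 MPa = 1.089 × 10⁷ Pa
Substitute:
  M = ((1.089 × 10⁷) × 0.000148) / 0.0798
  M = 20200 N·m
Convert: M = 20200 N·m = 20.2 kN·m
Final answer: M = 20.2 kN·m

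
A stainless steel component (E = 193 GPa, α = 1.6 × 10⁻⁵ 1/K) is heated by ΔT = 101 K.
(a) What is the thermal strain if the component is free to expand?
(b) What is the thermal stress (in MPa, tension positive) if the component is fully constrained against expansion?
(a) Free thermal strain ε_th = α·ΔT = (1.6 × 10⁻⁵) × 101 = 0.001616
(b) Fully constrained, the expansion is suppressed, so σ = -E·α·ΔT. Convert E = 193 GPa = 1.93 × 10¹¹ Pa.
  σ = -(1.93 × 10¹¹) × (1.6 × 10⁻⁵) × 101 = -3.119 × 10⁸ Pa = -311.9 MPa (compressive)
Final answer: (a) ε_th = 0.001616, (b) σ = -311.9 MPa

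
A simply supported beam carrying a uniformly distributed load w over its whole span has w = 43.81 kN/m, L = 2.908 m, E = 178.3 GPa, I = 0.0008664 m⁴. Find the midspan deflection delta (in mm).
Model: a simply supported beam carrying a uniformly distributed load w over its whole span, so delta = (5·w·L^4) / (384·E·I).
Convert to SI units:
  w = 43.81 kN/m = 43810 N/m
  E = 178.3 GPa = 1.783 × 10¹¹ Pa
Substitute:
  delta = (5 × 43810 × 2.908^4) / (384 × (1.783 × 10¹¹) × 0.0008664)
  delta = 0.0002641 m
Convert: delta = 0.0002641 m = 0.2641 mm
Final answer: delta = 0.2641 mm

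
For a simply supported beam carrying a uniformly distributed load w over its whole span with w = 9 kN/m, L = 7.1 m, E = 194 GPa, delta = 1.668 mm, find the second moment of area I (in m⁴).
Model: a simply supported beam carrying a uniformly distributed load w over its whole span, so delta = (5·w·L^4) / (384·E·I).
Solve for I: I = (5·w·L^4) / (384·delta·E).
Convert to SI units:
  w = 9 kN/m = 9000 N/m
  E = 194 GPa = 1.94 × 10¹¹ Pa
  delta = 1.668 mm = 0.001668 m
Substitute:
  I = (5 × 9000 × 7.1^4) / (384 × 0.001668 × (1.94 × 10¹¹))
  I = 0.0009203 m⁴
Final answer: I = 0.0009203 m⁴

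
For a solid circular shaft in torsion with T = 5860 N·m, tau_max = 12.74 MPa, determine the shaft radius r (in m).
Model: a solid circular shaft in torsion, so tau_max = (2·T) / (π·r^3).
Solve for r: r = ((2·T) / (π·tau_max))^(1/3).
Convert to SI units:
  tau_max = 12.74 MPa = 1.274 × 10⁷ Pa
Substitute:
  r = ((2 × 5860) / (π × (1.274 × 10⁷)))^(1/3)
  r = 0.06641 m
Final answer: r = 0.06641 m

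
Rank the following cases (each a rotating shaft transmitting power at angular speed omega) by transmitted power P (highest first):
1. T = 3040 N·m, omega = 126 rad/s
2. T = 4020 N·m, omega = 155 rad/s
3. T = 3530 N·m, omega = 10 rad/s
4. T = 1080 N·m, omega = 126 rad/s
Model: a rotating shaft transmitting power at angular speed omega, so P = T·omega (SI units).
  Case 1: P = 3040 × 126 = 383000 W = 383 kW
  Case 2: P = 4020 × 155 = 623100 W = 623.1 kW
  Case 3: P = 3530 × 10 = 35300 W = 35.3 kW
  Case 4: P = 1080 × 126 = 136100 W = 136.1 kW
Ordering: 623.1 kW (case 2) > 383 kW (case 1) > 136.1 kW (case 4) > 35.3 kW (case 3)
Final answer: 2, 1, 4, 3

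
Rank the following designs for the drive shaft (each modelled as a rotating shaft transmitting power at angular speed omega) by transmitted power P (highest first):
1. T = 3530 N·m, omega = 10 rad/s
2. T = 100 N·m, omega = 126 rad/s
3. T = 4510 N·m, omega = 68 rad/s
Model: a rotating shaft transmitting power at angular speed omega, so P = T·omega (SI units).
  Case 1: P = 3530 × 10 = 35300 W = 35.3 kW
  Case 2: P = 100 × 126 = 12600 W = 12.6 kW
  Case 3: P = 4510 × 68 = 306700 W = 306.7 kW
Ordering: 306.7 kW (case 3) > 35.3 kW (case 1) > 12.6 kW (case 2)
Final answer: 3, 1, 2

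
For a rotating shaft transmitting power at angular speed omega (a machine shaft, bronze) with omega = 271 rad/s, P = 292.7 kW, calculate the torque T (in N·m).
Model: a rotating shaft transmitting power at angular speed omega, so P = T·omega.
Solve for T: T = P / omega.
Convert to SI units:
  P = 292.7 kW = 292700 W
Substitute:
  T = 292700 / 271
  T = 1080 N·m
Final answer: T = 1080 N·m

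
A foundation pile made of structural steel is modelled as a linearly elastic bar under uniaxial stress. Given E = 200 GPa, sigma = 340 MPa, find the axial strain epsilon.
Model: a linearly elastic bar under uniaxial stress, so sigma = E·epsilon.
Solve for epsilon: epsilon = sigma / E.
Convert to SI units:
  E = 200 GPa = 2 × 10¹¹ Pa
  sigma = 340 MPa = 3.4 × 10⁸ Pa
Substitute:
  epsilon = (3.4 × 10⁸) / (2 × 10¹¹)
  epsilon = 0.0017
Final answer: epsilon = 0.0017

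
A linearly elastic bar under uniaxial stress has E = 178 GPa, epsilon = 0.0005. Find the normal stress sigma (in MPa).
Model: a linearly elastic bar under uniaxial stress, so sigma = E·epsilon.
Convert to SI units:
  E = 178 GPa = 1.78 × 10¹¹ Pa
Substitute:
  sigma = (1.78 × 10¹¹) × 0.0005
  sigma = 8.9 × 10⁷ Pa
Convert: sigma = 8.9 × 10⁷ Pa = 89 MPa
Final answer: sigma = 89 MPa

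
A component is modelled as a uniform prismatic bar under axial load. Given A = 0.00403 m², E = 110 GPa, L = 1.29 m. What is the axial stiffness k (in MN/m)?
Model: a uniform prismatic bar under axial load, so k = (A·E) / L.
Convert to SI units:
  E = 110 GPa = 1.1 × 10¹¹ Pa
Substitute:
  k = (0.00403 × (1.1 × 10¹¹)) / 1.29
  k = 3.436 × 10⁸ N/m
Convert: k = 3.436 × 10⁸ N/m = 343.6 MN/m
Final answer: k = 343.6 MN/m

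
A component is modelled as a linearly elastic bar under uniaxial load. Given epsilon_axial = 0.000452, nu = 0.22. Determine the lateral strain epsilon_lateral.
Model: a linearly elastic bar under uniaxial load, so epsilon_lateral = -nu·epsilon_axial.
Substitute:
  epsilon_lateral = -(0.22 × 0.000452)
  epsilon_lateral = -9.944 × 10⁻⁵
Final answer: epsilon_lateral = -9.944 × 10⁻⁵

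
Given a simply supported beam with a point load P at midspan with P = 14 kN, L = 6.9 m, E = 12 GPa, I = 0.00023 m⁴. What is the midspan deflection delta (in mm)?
Model: a simply supported beam with a point load P at midspan, so delta = (P·L^3) / (48·E·I).
Convert to SI units:
  P = 14 kN = 14000 N
  E = 12 GPa = 1.2 × 10¹⁰ Pa
Substitute:
  delta = (14000 × 6.9^3) / (48 × (1.2 × 10¹⁰) × 0.00023)
  delta = 0.03472 m
Convert: delta = 0.03472 m = 34.72 mm
Final answer: delta = 34.72 mm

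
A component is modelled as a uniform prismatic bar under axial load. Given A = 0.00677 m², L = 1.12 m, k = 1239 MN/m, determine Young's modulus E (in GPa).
Model: a uniform prismatic bar under axial load, so k = (A·E) / L.
Solve for E: E = (k·L) / A.
Convert to SI units:
  k = 1239 MN/m = 1.239 × 10⁹ N/m
Substitute:
  E = ((1.239 × 10⁹) × 1.12) / 0.00677
  E = 2.05 × 10¹¹ Pa
Convert: E = 2.05 × 10¹¹ Pa = 205 GPa
Final answer: E = 205 GPa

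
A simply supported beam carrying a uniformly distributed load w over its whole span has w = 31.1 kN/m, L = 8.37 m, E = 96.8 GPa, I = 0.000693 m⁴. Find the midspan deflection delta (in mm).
Model: a simply supported beam carrying a uniformly distributed load w over its whole span, so delta = (5·w·L^4) / (384·E·I).
Convert to SI units:
  w = 31.1 kN/m = 31100 N/m
  E = 96.8 GPa = 9.68 × 10¹⁰ Pa
Substitute:
  delta = (5 × 31100 × 8.37^4) / (384 × (9.68 × 10¹⁰) × 0.000693)
  delta = 0.02963 m
Convert: delta = 0.02963 m = 29.63 mm
Final answer: delta = 29.63 mm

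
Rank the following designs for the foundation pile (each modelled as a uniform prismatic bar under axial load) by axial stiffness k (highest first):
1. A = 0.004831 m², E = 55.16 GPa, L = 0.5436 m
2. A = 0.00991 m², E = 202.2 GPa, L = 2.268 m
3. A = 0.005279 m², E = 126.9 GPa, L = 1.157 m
Model: a uniform prismatic bar under axial load, so k = (A·E) / L (SI units).
  Case 1: k = (0.004831 × (5.516 × 10¹⁰)) / 0.5436 = 4.902 × 10⁸ N/m = 490.2 MN/m
  Case 2: k = (0.00991 × (2.022 × 10¹¹)) / 2.268 = 8.835 × 10⁸ N/m = 883.5 MN/m
  Case 3: k = (0.005279 × (1.269 × 10¹¹)) / 1.157 = 5.79 × 10⁸ N/m = 579 MN/m
Ordering: 883.5 MN/m (case 2) > 579 MN/m (case 3) > 490.2 MN/m (case 1)
Final answer: 2, 3, 1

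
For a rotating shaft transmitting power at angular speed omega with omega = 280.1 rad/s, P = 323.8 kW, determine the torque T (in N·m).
Model: a rotating shaft transmitting power at angular speed omega, so P = T·omega.
Solve for T: T = P / omega.
Convert to SI units:
  P = 323.8 kW = 323800 W
Substitute:
  T = 323800 / 280.1
  T = 1156 N·m
Final answer: T = 1156 N·m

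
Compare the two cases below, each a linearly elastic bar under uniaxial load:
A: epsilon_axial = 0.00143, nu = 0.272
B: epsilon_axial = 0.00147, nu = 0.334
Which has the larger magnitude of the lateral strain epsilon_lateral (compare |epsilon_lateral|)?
Model: a linearly elastic bar under uniaxial load, so epsilon_lateral = -nu·epsilon_axial (SI units).
  A: epsilon_lateral = -(0.272 × 0.00143) = -0.000389
  B: epsilon_lateral = -(0.334 × 0.00147) = -0.000491
|epsilon_lateral|: A = 0.000389, B = 0.000491, so B is larger in magnitude.
Final answer: B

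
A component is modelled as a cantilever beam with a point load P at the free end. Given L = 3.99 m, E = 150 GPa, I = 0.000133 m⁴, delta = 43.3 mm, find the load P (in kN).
Model: a cantilever beam with a point load P at the free end, so delta = (P·L^3) / (3·E·I).
Solve for P: P = (3·delta·E·I) / L^3.
Convert to SI units:
  E = 150 GPa = 1.5 × 10¹¹ Pa
  delta = 43.3 mm = 0.0433 m
Substitute:
  P = (3 × 0.0433 × (1.5 × 10¹¹) × 0.000133) / 3.99^3
  P = 40800 N
Convert: P = 40800 N = 40.8 kN
Final answer: P = 40.8 kN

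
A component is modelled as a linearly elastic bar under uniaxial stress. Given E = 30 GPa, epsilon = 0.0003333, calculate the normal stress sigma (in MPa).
Model: a linearly elastic bar under uniaxial stress, so epsilon = sigma / E.
Solve for sigma: sigma = epsilon·E.
Convert to SI units:
  E = 30 GPa = 3 × 10¹⁰ Pa
Substitute:
  sigma = 0.0003333 × (3 × 10¹⁰)
  sigma = 9.999 × 10⁶ Pa
Convert: sigma = 9.999 × 10⁶ Pa = 9.999 MPa
Final answer: sigma = 9.999 MPa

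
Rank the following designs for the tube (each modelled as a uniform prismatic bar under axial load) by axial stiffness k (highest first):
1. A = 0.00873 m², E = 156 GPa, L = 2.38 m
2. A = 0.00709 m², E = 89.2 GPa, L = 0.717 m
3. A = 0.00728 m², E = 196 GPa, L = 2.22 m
Model: a uniform prismatic bar under axial load, so k = (A·E) / L (SI units).
  Case 1: k = (0.00873 × (1.56 × 10¹¹)) / 2.38 = 5.722 × 10⁸ N/m = 572.2 MN/m
  Case 2: k = (0.00709 × (8.92 × 10¹⁰)) / 0.717 = 8.82 × 10⁸ N/m = 882 MN/m
  Case 3: k = (0.00728 × (1.96 × 10¹¹)) / 2.22 = 6.427 × 10⁸ N/m = 642.7 MN/m
Ordering: 882 MN/m (case 2) > 642.7 MN/m (case 3) > 572.2 MN/m (case 1)
Final answer: 2, 3, 1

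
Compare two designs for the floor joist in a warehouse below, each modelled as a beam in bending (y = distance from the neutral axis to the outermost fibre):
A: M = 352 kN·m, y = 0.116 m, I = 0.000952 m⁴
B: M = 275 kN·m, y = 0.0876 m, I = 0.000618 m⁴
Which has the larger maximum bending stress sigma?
Model: a beam in bending (y = distance from the neutral axis to the outermost fibre), so sigma = (M·y) / I (SI units).
  A: sigma = (352000 × 0.116) / 0.000952 = 4.289 × 10⁷ Pa = 42.89 MPa
  B: sigma = (275000 × 0.0876) / 0.000618 = 3.898 × 10⁷ Pa = 38.98 MPa
42.89 MPa > 38.98 MPa, so A is larger.
Final answer: A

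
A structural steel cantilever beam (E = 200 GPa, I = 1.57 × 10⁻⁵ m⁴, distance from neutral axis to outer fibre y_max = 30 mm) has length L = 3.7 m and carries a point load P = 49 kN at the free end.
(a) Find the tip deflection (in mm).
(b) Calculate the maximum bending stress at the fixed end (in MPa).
(a) Tip deflection of a cantilever with an end point load: δ = P·L^3 / (3·E·I). Convert P = 49 kN = 49000 N, E = 200 GPa = 2 × 10¹¹ Pa.
  δ = (49000 × 3.7^3) / (3 × (2 × 10¹¹) × (1.57 × 10⁻⁵)) = 0.2635 m = 263.5 mm
(b) Maximum bending moment at the fixed end: M = P·L = 49000 × 3.7 = 181300 N·m. Convert y_max = 30 mm = 0.03 m.
  σ = M·y_max / I = (181300 × 0.03) / (1.57 × 10⁻⁵) = 3.464 × 10⁸ Pa = 346.4 MPa
Final answer: (a) δ = 263.5 mm, (b) σ = 346.4 MPa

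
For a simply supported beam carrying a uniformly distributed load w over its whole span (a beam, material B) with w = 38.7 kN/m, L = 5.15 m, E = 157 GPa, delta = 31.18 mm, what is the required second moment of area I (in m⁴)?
Model: a simply supported beam carrying a uniformly distributed load w over its whole span, so delta = (5·w·L^4) / (384·E·I).
Solve for I: I = (5·w·L^4) / (384·delta·E).
Convert to SI units:
  w = 38.7 kN/m = 38700 N/m
  E = 157 GPa = 1.57 × 10¹¹ Pa
  delta = 31.18 mm = 0.03118 m
Substitute:
  I = (5 × 38700 × 5.15^4) / (384 × 0.03118 × (1.57 × 10¹¹))
  I = 7.241 × 10⁻⁵ m⁴
Final answer: I = 7.241 × 10⁻⁵ m⁴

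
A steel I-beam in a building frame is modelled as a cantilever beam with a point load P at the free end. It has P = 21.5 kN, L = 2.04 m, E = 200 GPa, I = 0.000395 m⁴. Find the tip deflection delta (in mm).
Model: a cantilever beam with a point load P at the free end, so delta = (P·L^3) / (3·E·I).
Convert to SI units:
  P = 21.5 kN = 21500 N
  E = 200 GPa = 2 × 10¹¹ Pa
Substitute:
  delta = (21500 × 2.04^3) / (3 × (2 × 10¹¹) × 0.000395)
  delta = 0.0007702 m
Convert: delta = 0.0007702 m = 0.7702 mm
Final answer: delta = 0.7702 mm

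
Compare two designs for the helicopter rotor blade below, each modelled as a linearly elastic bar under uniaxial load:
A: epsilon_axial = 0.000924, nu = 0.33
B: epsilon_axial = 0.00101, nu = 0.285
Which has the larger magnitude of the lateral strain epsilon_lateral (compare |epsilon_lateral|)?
Model: a linearly elastic bar under uniaxial load, so epsilon_lateral = -nu·epsilon_axial (SI units).
  A: epsilon_lateral = -(0.33 × 0.000924) = -0.0003049
  B: epsilon_lateral = -(0.285 × 0.00101) = -0.0002878
|epsilon_lateral|: A = 0.0003049, B = 0.0002878, so A is larger in magnitude.
Final answer: A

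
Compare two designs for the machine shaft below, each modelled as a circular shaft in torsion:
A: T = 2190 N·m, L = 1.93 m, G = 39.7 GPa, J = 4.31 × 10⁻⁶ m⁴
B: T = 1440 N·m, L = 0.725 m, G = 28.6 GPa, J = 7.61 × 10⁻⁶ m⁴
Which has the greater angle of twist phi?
Model: a circular shaft in torsion, so phi = (T·L) / (G·J) (SI units).
  A: phi = (2190 × 1.93) / ((3.97 × 10¹⁰) × (4.31 × 10⁻⁶)) = 0.0247 rad = 1.415°
  B: phi = (1440 × 0.725) / ((2.86 × 10¹⁰) × (7.61 × 10⁻⁶)) = 0.004797 rad = 0.2748°
1.415° > 0.2748°, so A is larger.
Final answer: A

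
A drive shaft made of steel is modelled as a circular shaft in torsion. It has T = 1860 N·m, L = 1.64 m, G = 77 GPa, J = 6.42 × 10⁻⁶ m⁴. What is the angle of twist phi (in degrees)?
Model: a circular shaft in torsion, so phi = (T·L) / (G·J).
Convert to SI units:
  G = 77 GPa = 7.7 × 10¹⁰ Pa
Substitute:
  phi = (1860 × 1.64) / ((7.7 × 10¹⁰) × (6.42 × 10⁻⁶))
  phi = 0.006171 rad
Convert to degrees: phi = 0.006171 × 180/π = 0.3536°
Final answer: phi = 0.3536°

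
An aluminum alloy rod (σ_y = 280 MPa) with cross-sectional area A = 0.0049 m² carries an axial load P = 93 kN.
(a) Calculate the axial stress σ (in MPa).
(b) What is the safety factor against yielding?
(a) Axial stress σ = P/A. Convert P = 93 kN = 93000 N.
  σ = 93000 / 0.0049 = 1.898 × 10⁷ Pa = 18.98 MPa
(b) Safety factor SF = σ_y/σ = 280 / 18.98 = 14.75
Final answer: (a) σ = 18.98 MPa, (b) SF = 14.75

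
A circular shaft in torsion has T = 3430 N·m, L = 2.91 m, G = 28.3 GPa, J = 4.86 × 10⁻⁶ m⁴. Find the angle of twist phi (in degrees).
Model: a circular shaft in torsion, so phi = (T·L) / (G·J).
Convert to SI units:
  G = 28.3 GPa = 2.83 × 10¹⁰ Pa
Substitute:
  phi = (3430 × 2.91) / ((2.83 × 10¹⁰) × (4.86 × 10⁻⁶))
  phi = 0.07257 rad
Convert to degrees: phi = 0.07257 × 180/π = 4.158°
Final answer: phi = 4.158°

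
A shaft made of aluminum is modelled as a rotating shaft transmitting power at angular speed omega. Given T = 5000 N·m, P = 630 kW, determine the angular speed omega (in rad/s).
Model: a rotating shaft transmitting power at angular speed omega, so P = T·omega.
Solve for omega: omega = P / T.
Convert to SI units:
  P = 630 kW = 630000 W
Substitute:
  omega = 630000 / 5000
  omega = 126 rad/s
Final answer: omega = 126 rad/s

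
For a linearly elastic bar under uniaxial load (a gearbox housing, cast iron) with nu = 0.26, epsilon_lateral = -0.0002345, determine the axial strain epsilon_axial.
Model: a linearly elastic bar under uniaxial load, so epsilon_lateral = -nu·epsilon_axial.
Solve for epsilon_axial: epsilon_axial = -epsilon_lateral / nu.
Substitute:
  epsilon_axial = -(-0.0002345) / 0.26
  epsilon_axial = 0.0009019
Final answer: epsilon_axial = 0.0009019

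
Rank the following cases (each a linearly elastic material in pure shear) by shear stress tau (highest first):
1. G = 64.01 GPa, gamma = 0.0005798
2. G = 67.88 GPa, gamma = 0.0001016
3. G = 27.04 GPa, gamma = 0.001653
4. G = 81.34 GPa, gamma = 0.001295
Model: a linearly elastic material in pure shear, so tau = G·gamma (SI units).
  Case 1: tau = (6.401 × 10¹⁰) × 0.0005798 = 3.711 × 10⁷ Pa = 37.11 MPa
  Case 2: tau = (6.788 × 10¹⁰) × 0.0001016 = 6.897 × 10⁶ Pa = 6.897 MPa
  Case 3: tau = (2.704 × 10¹⁰) × 0.001653 = 4.47 × 10⁷ Pa = 44.7 MPa
  Case 4: tau = (8.134 × 10¹⁰) × 0.001295 = 1.053 × 10⁸ Pa = 105.3 MPa
Ordering: 105.3 MPa (case 4) > 44.7 MPa (case 3) > 37.11 MPa (case 1) > 6.897 MPa (case 2)
Final answer: 4, 3, 1, 2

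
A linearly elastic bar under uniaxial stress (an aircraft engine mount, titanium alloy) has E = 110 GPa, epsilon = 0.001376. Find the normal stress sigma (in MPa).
Model: a linearly elastic bar under uniaxial stress, so sigma = E·epsilon.
Convert to SI units:
  E = 110 GPa = 1.1 × 10¹¹ Pa
Substitute:
  sigma = (1.1 × 10¹¹) × 0.001376
  sigma = 1.514 × 10⁸ Pa
Convert: sigma = 1.514 × 10⁸ Pa = 151.4 MPa
Final answer: sigma = 151.4 MPa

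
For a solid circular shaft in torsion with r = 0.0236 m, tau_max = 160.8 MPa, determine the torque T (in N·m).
Model: a solid circular shaft in torsion, so tau_max = (2·T) / (π·r^3).
Solve for T: T = (π·tau_max·r^3) / 2.
Convert to SI units:
  tau_max = 160.8 MPa = 1.608 × 10⁸ Pa
Substitute:
  T = (π × (1.608 × 10⁸) × 0.0236^3) / 2
  T = 3320 N·m
Final answer: T = 3320 N·m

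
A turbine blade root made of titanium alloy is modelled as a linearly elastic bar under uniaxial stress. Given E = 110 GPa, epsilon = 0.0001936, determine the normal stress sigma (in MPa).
Model: a linearly elastic bar under uniaxial stress, so epsilon = sigma / E.
Solve for sigma: sigma = epsilon·E.
Convert to SI units:
  E = 110 GPa = 1.1 × 10¹¹ Pa
Substitute:
  sigma = 0.0001936 × (1.1 × 10¹¹)
  sigma = 2.13 × 10⁷ Pa
Convert: sigma = 2.13 × 10⁷ Pa = 21.3 MPa
Final answer: sigma = 21.3 MPa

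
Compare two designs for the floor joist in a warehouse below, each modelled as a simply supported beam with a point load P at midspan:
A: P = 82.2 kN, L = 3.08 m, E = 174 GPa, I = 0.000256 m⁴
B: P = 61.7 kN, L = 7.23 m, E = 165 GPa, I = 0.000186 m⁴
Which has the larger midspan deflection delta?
Model: a simply supported beam with a point load P at midspan, so delta = (P·L^3) / (48·E·I) (SI units).
  A: delta = (82200 × 3.08^3) / (48 × (1.74 × 10¹¹) × 0.000256) = 0.001123 m = 1.123 mm
  B: delta = (61700 × 7.23^3) / (48 × (1.65 × 10¹¹) × 0.000186) = 0.01583 m = 15.83 mm
15.83 mm > 1.123 mm, so B is larger.
Final answer: B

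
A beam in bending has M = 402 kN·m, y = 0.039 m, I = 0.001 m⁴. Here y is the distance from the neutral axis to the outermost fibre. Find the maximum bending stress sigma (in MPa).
Model: a beam in bending, so sigma = (M·y) / I.
Convert to SI units:
  M = 402 kN·m = 402000 N·m
Substitute:
  sigma = (402000 × 0.039) / 0.001
  sigma = 1.568 × 10⁷ Pa
Convert: sigma = 1.568 × 10⁷ Pa = 15.68 MPa
Final answer: sigma = 15.68 MPa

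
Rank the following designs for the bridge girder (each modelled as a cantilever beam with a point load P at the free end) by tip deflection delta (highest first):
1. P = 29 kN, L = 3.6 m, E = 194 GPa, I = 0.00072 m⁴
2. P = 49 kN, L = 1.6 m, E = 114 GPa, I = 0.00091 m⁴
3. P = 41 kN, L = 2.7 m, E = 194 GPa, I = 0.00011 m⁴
Model: a cantilever beam with a point load P at the free end, so delta = (P·L^3) / (3·E·I) (SI units).
  Case 1: delta = (29000 × 3.6^3) / (3 × (1.94 × 10¹¹) × 0.00072) = 0.003229 m = 3.229 mm
  Case 2: delta = (49000 × 1.6^3) / (3 × (1.14 × 10¹¹) × 0.00091) = 0.0006449 m = 0.6449 mm
  Case 3: delta = (41000 × 2.7^3) / (3 × (1.94 × 10¹¹) × 0.00011) = 0.01261 m = 12.61 mm
Ordering: 12.61 mm (case 3) > 3.229 mm (case 1) > 0.6449 mm (case 2)
Final answer: 3, 1, 2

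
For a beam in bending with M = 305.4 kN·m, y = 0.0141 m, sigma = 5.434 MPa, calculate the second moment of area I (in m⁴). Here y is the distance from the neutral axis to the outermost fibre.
Model: a beam in bending, so sigma = (M·y) / I.
Solve for I: I = (M·y) / sigma.
Convert to SI units:
  M = 305.4 kN·m = 305400 N·m
  sigma = 5.434 MPa = 5.434 × 10⁶ Pa
Substitute:
  I = (305400 × 0.0141) / (5.434 × 10⁶)
  I = 0.0007924 m⁴
Final answer: I = 0.0007924 m⁴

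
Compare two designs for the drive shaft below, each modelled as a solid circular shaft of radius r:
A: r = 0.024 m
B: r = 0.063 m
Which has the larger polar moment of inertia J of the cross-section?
Model: a solid circular shaft of radius r, so J = (π·r^4) / 2 (SI units).
  A: J = (π × 0.024^4) / 2 = 5.212 × 10⁻⁷ m⁴
  B: J = (π × 0.063^4) / 2 = 2.474 × 10⁻⁵ m⁴
2.474 × 10⁻⁵ m⁴ > 5.212 × 10⁻⁷ m⁴, so B is larger.
Final answer: B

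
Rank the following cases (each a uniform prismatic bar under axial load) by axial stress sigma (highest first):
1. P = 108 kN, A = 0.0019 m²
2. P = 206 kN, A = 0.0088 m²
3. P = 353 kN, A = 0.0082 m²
Model: a uniform prismatic bar under axial load, so sigma = P / A (SI units).
  Case 1: sigma = 108000 / 0.0019 = 5.684 × 10⁷ Pa = 56.84 MPa
  Case 2: sigma = 206000 / 0.0088 = 2.341 × 10⁷ Pa = 23.41 MPa
  Case 3: sigma = 353000 / 0.0082 = 4.305 × 10⁷ Pa = 43.05 MPa
Ordering: 56.84 MPa (case 1) > 43.05 MPa (case 3) > 23.41 MPa (case 2)
Final answer: 1, 3, 2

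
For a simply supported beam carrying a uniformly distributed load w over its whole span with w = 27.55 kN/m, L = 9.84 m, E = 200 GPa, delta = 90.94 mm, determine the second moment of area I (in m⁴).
Model: a simply supported beam carrying a uniformly distributed load w over its whole span, so delta = (5·w·L^4) / (384·E·I).
Solve for I: I = (5·w·L^4) / (384·delta·E).
Convert to SI units:
  w = 27.55 kN/m = 27550 N/m
  E = 200 GPa = 2 × 10¹¹ Pa
  delta = 90.94 mm = 0.09094 m
Substitute:
  I = (5 × 27550 × 9.84^4) / (384 × 0.09094 × (2 × 10¹¹))
  I = 0.0001849 m⁴
Final answer: I = 0.0001849 m⁴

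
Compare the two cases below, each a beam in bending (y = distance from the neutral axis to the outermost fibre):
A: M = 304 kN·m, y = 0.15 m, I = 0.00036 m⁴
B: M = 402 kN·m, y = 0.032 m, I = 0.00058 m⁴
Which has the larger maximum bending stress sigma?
Model: a beam in bending (y = distance from the neutral axis to the outermost fibre), so sigma = (M·y) / I (SI units).
  A: sigma = (304000 × 0.15) / 0.00036 = 1.267 × 10⁸ Pa = 126.7 MPa
  B: sigma = (402000 × 0.032) / 0.00058 = 2.218 × 10⁷ Pa = 22.18 MPa
126.7 MPa > 22.18 MPa, so A is larger.
Final answer: A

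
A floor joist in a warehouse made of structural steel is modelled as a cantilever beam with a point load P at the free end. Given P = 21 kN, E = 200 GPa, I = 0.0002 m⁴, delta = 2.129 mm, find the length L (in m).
Model: a cantilever beam with a point load P at the free end, so delta = (P·L^3) / (3·E·I).
Solve for L: L = ((3·delta·E·I) / P)^(1/3).
Convert to SI units:
  P = 21 kN = 21000 N
  E = 200 GPa = 2 × 10¹¹ Pa
  delta = 2.129 mm = 0.002129 m
Substitute:
  L = ((3 × 0.002129 × (2 × 10¹¹) × 0.0002) / 21000)^(1/3)
  L = 2.3 m
Final answer: L = 2.3 m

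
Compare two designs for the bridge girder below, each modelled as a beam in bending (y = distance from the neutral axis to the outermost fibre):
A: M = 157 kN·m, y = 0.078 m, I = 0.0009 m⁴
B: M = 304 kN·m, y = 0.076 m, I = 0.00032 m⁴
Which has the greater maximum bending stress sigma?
Model: a beam in bending (y = distance from the neutral axis to the outermost fibre), so sigma = (M·y) / I (SI units).
  A: sigma = (157000 × 0.078) / 0.0009 = 1.361 × 10⁷ Pa = 13.61 MPa
  B: sigma = (304000 × 0.076) / 0.00032 = 7.22 × 10⁷ Pa = 72.2 MPa
72.2 MPa > 13.61 MPa, so B is larger.
Final answer: B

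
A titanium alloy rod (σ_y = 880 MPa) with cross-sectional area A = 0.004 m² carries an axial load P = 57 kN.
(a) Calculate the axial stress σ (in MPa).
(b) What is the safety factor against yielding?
(a) Axial stress σ = P/A. Convert P = 57 kN = 57000 N.
  σ = 57000 / 0.004 = 1.425 × 10⁷ Pa = 14.25 MPa
(b) Safety factor SF = σ_y/σ = 880 / 14.25 = 61.75
Final answer: (a) σ = 14.25 MPa, (b) SF = 61.75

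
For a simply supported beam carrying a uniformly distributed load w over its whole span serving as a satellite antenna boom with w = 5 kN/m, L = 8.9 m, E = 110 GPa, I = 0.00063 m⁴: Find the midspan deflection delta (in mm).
Model: a simply supported beam carrying a uniformly distributed load w over its whole span, so delta = (5·w·L^4) / (384·E·I).
Convert to SI units:
  w = 5 kN/m = 5000 N/m
  E = 110 GPa = 1.1 × 10¹¹ Pa
Substitute:
  delta = (5 × 5000 × 8.9^4) / (384 × (1.1 × 10¹¹) × 0.00063)
  delta = 0.005894 m
Convert: delta = 0.005894 m = 5.894 mm
Final answer: delta = 5.894 mm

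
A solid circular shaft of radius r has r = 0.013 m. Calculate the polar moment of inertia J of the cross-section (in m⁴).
Model: a solid circular shaft of radius r, so J = (π·r^4) / 2.
Substitute:
  J = (π × 0.013^4) / 2
  J = 4.486 × 10⁻⁸ m⁴
Final answer: J = 4.486 × 10⁻⁸ m⁴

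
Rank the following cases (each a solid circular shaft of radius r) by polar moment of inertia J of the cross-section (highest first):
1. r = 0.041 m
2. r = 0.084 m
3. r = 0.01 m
Model: a solid circular shaft of radius r, so J = (π·r^4) / 2 (SI units).
  Case 1: J = (π × 0.041^4) / 2 = 4.439 × 10⁻⁶ m⁴
  Case 2: J = (π × 0.084^4) / 2 = 7.821 × 10⁻⁵ m⁴
  Case 3: J = (π × 0.01^4) / 2 = 1.571 × 10⁻⁸ m⁴
Ordering: 7.821 × 10⁻⁵ m⁴ (case 2) > 4.439 × 10⁻⁶ m⁴ (case 1) > 1.571 × 10⁻⁸ m⁴ (case 3)
Final answer: 2, 1, 3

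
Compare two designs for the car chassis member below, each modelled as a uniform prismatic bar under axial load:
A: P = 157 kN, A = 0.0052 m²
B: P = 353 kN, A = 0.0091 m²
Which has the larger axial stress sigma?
Model: a uniform prismatic bar under axial load, so sigma = P / A (SI units).
  A: sigma = 157000 / 0.0052 = 3.019 × 10⁷ Pa = 30.19 MPa
  B: sigma = 353000 / 0.0091 = 3.879 × 10⁷ Pa = 38.79 MPa
38.79 MPa > 30.19 MPa, so B is larger.
Final answer: B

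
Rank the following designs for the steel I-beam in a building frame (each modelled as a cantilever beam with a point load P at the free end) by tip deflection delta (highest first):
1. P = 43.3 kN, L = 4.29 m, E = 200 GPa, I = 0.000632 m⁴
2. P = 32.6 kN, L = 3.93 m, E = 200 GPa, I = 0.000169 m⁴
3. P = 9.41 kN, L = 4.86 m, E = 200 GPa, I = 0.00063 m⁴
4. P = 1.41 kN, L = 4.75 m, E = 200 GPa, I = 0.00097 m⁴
Model: a cantilever beam with a point load P at the free end, so delta = (P·L^3) / (3·E·I) (SI units).
  Case 1: delta = (43300 × 4.29^3) / (3 × (2 × 10¹¹) × 0.000632) = 0.009016 m = 9.016 mm
  Case 2: delta = (32600 × 3.93^3) / (3 × (2 × 10¹¹) × 0.000169) = 0.01951 m = 19.51 mm
  Case 3: delta = (9410 × 4.86^3) / (3 × (2 × 10¹¹) × 0.00063) = 0.002858 m = 2.858 mm
  Case 4: delta = (1410 × 4.75^3) / (3 × (2 × 10¹¹) × 0.00097) = 0.0002596 m = 0.2596 mm
Ordering: 19.51 mm (case 2) > 9.016 mm (case 1) > 2.858 mm (case 3) > 0.2596 mm (case 4)
Final answer: 2, 1, 3, 4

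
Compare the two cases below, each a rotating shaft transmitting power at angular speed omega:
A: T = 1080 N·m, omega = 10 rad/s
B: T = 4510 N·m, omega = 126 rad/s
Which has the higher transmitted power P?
Model: a rotating shaft transmitting power at angular speed omega, so P = T·omega (SI units).
  A: P = 1080 × 10 = 10800 W = 10.8 kW
  B: P = 4510 × 126 = 568300 W = 568.3 kW
568.3 kW > 10.8 kW, so B is larger.
Final answer: B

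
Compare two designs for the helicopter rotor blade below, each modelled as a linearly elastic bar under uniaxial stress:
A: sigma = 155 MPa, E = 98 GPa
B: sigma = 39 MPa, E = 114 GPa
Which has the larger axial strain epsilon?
Model: a linearly elastic bar under uniaxial stress, so epsilon = sigma / E (SI units).
  A: epsilon = (1.55 × 10⁸) / (9.8 × 10¹⁰) = 0.001582
  B: epsilon = (3.9 × 10⁷) / (1.14 × 10¹¹) = 0.0003421
0.001582 > 0.0003421, so A is larger.
Final answer: A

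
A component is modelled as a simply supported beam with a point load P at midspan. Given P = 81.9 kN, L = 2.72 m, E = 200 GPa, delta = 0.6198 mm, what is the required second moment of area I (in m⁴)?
Model: a simply supported beam with a point load P at midspan, so delta = (P·L^3) / (48·E·I).
Solve for I: I = (P·L^3) / (48·delta·E).
Convert to SI units:
  P = 81.9 kN = 81900 N
  E = 200 GPa = 2 × 10¹¹ Pa
  delta = 0.6198 mm = 0.0006198 m
Substitute:
  I = (81900 × 2.72^3) / (48 × 0.0006198 × (2 × 10¹¹))
  I = 0.000277 m⁴
Final answer: I = 0.000277 m⁴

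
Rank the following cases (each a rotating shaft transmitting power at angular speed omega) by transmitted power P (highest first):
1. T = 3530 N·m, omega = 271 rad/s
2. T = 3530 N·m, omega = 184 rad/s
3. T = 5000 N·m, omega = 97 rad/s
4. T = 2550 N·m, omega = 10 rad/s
Model: a rotating shaft transmitting power at angular speed omega, so P = T·omega (SI units).
  Case 1: P = 3530 × 271 = 956600 W = 956.6 kW
  Case 2: P = 3530 × 184 = 649500 W = 649.5 kW
  Case 3: P = 5000 × 97 = 485000 W = 485 kW
  Case 4: P = 2550 × 10 = 25500 W = 25.5 kW
Ordering: 956.6 kW (case 1) > 649.5 kW (case 2) > 485 kW (case 3) > 25.5 kW (case 4)
Final answer: 1, 2, 3, 4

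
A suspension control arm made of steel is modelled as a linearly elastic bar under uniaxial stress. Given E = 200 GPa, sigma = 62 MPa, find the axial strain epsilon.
Model: a linearly elastic bar under uniaxial stress, so sigma = E·epsilon.
Solve for epsilon: epsilon = sigma / E.
Convert to SI units:
  E = 200 GPa = 2 × 10¹¹ Pa
  sigma = 62 MPa = 6.2 × 10⁷ Pa
Substitute:
  epsilon = (6.2 × 10⁷) / (2 × 10¹¹)
  epsilon = 0.00031
Final answer: epsilon = 0.00031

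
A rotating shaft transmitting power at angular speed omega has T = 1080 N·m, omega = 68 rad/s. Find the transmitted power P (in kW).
Model: a rotating shaft transmitting power at angular speed omega, so P = T·omega.
Substitute:
  P = 1080 × 68
  P = 73440 W
Convert: P = 73440 W = 73.44 kW
Final answer: P = 73.44 kW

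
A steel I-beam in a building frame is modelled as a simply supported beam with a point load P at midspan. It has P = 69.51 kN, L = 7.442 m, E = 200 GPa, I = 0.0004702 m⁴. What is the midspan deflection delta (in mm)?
Model: a simply supported beam with a point load P at midspan, so delta = (P·L^3) / (48·E·I).
Convert to SI units:
  P = 69.51 kN = 69510 N
  E = 200 GPa = 2 × 10¹¹ Pa
Substitute:
  delta = (69510 × 7.442^3) / (48 × (2 × 10¹¹) × 0.0004702)
  delta = 0.006347 m
Convert: delta = 0.006347 m = 6.347 mm
Final answer: delta = 6.347 mm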